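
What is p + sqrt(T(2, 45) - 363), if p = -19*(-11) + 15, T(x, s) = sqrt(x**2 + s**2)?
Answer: 224 + sqrt(-363 + sqrt(2029)) ≈ 224.0 + 17.831*I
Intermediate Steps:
T(x, s) = sqrt(s**2 + x**2)
p = 224 (p = 209 + 15 = 224)
p + sqrt(T(2, 45) - 363) = 224 + sqrt(sqrt(45**2 + 2**2) - 363) = 224 + sqrt(sqrt(2025 + 4) - 363) = 224 + sqrt(sqrt(2029) - 363) = 224 + sqrt(-363 + sqrt(2029))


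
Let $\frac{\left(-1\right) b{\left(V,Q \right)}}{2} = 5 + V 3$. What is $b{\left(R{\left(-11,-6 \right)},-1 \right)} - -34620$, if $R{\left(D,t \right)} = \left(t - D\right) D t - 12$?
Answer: $32702$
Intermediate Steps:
$R{\left(D,t \right)} = -12 + D t \left(t - D\right)$ ($R{\left(D,t \right)} = D \left(t - D\right) t - 12 = D t \left(t - D\right) - 12 = -12 + D t \left(t - D\right)$)
$b{\left(V,Q \right)} = -10 - 6 V$ ($b{\left(V,Q \right)} = - 2 \left(5 + V 3\right) = - 2 \left(5 + 3 V\right) = -10 - 6 V$)
$b{\left(R{\left(-11,-6 \right)},-1 \right)} - -34620 = \left(-10 - 6 \left(-12 - 11 \left(-6\right)^{2} - - 6 \left(-11\right)^{2}\right)\right) - -34620 = \left(-10 - 6 \left(-12 - 396 - \left(-6\right) 121\right)\right) + 34620 = \left(-10 - 6 \left(-12 - 396 + 726\right)\right) + 34620 = \left(-10 - 1908\right) + 34620 = -1918 + 34620 = 32702$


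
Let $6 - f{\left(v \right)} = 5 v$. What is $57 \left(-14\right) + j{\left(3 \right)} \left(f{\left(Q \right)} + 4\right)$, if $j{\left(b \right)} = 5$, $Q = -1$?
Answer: $-723$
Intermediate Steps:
$f{\left(v \right)} = 6 - 5 v$
$57 \left(-14\right) + j{\left(3 \right)} \left(f{\left(Q \right)} + 4\right) = 57 \left(-14\right) + 5 \left(\left(6 - -5\right) + 4\right) = -798 + 5 \left(\left(6 + 5\right) + 4\right) = -798 + 5 \left(11 + 4\right) = -798 + 5 \cdot 15 = -798 + 75 = -723$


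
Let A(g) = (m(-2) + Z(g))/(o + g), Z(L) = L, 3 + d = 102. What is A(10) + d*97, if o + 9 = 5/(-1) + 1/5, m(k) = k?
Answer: 182417/19 ≈ 9600.9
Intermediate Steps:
d = 99 (d = -3 + 102 = 99)
o = -69/5 (o = -9 + (5/(-1) + 1/5) = -9 + (5*(-1) + 1*(⅕)) = -9 + (-5 + ⅕) = -9 - 24/5 = -69/5 ≈ -13.800)
A(g) = (-2 + g)/(-69/5 + g)
A(10) + d*97 = 5*(-2 + 10)/(-69 + 5*10) + 99*97 = 5*8/(-69 + 50) + 9603 = 5*8/(-19) + 9603 = 5*(-1/19)*8 + 9603 = -40/19 + 9603 = 182417/19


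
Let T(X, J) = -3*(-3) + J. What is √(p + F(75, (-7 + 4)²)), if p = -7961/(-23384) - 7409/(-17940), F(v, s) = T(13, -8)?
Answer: √4821608900796090/52438620 ≈ 1.3242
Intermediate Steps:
T(X, J) = 9 + J
F(v, s) = 1 (F(v, s) = 9 - 8 = 1)
p = 79018099/104877240 (p = -7961*(-1/23384) - 7409*(-1/17940) = 7961/23384 + 7409/17940 = 79018099/104877240 ≈ 0.75343)
√(p + F(75, (-7 + 4)²)) = √(79018099/104877240 + 1) = √(183895339/104877240) = √4821608900796090/52438620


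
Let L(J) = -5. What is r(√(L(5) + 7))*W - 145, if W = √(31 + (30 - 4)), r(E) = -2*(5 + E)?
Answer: -145 - 2*√57*(5 + √2) ≈ -241.85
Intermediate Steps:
r(E) = -10 - 2*E
W = √57 (W = √(31 + 26) = √57 ≈ 7.5498)
r(√(L(5) + 7))*W - 145 = (-10 - 2*√(-5 + 7))*√57 - 145 = (-10 - 2*√2)*√57 - 145 = √57*(-10 - 2*√2) - 145 = -145 + √57*(-10 - 2*√2)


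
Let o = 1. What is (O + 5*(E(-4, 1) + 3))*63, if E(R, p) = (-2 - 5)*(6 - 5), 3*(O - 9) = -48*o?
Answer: -1701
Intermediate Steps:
O = -7 (O = 9 + (-48*1)/3 = 9 + (1/3)*(-48) = 9 - 16 = -7)
E(R, p) = -7 (E(R, p) = -7*1 = -7)
(O + 5*(E(-4, 1) + 3))*63 = (-7 + 5*(-7 + 3))*63 = (-7 + 5*(-4))*63 = (-7 - 20)*63 = -27*63 = -1701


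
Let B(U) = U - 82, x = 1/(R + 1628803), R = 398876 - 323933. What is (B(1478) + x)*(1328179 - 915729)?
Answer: 490491606520825/851873 ≈ 5.7578e+8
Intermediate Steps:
R = 74943
x = 1/1703746 (x = 1/(74943 + 1628803) = 1/1703746 ≈ 5.8694e-7)
B(U) = -82 + U
(B(1478) + x)*(1328179 - 915729) = ((-82 + 1478) + 1/1703746)*(1328179 - 915729) = (1396 + 1/1703746)*412450 = (2378429417/1703746)*412450 = 490491606520825/851873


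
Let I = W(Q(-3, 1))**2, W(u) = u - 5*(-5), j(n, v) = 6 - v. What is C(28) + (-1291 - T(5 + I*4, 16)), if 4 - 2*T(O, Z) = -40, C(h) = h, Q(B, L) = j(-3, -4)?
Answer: -1285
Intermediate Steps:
Q(B, L) = 10 (Q(B, L) = 6 - 1*(-4) = 6 + 4 = 10)
W(u) = 25 + u (W(u) = u + 25 = 25 + u)
I = 1225 (I = (25 + 10)**2 = 35**2 = 1225)
T(O, Z) = 22 (T(O, Z) = 2 - 1/2*(-40) = 2 + 20 = 22)
C(28) + (-1291 - T(5 + I*4, 16)) = 28 + (-1291 - 1*22) = 28 + (-1291 - 22) = 28 - 1313 = -1285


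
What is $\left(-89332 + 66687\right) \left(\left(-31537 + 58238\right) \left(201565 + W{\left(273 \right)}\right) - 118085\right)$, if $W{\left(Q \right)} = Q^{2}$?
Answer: $-166935946534805$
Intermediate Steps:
$\left(-89332 + 66687\right) \left(\left(-31537 + 58238\right) \left(201565 + W{\left(273 \right)}\right) - 118085\right) = \left(-89332 + 66687\right) \left(\left(-31537 + 58238\right) \left(201565 + 273^{2}\right) - 118085\right) = - 22645 \left(26701 \left(201565 + 74529\right) - 118085\right) = - 22645 \left(26701 \cdot 276094 - 118085\right) = - 22645 \left(7371985894 - 118085\right) = \left(-22645\right) 7371867809 = -166935946534805$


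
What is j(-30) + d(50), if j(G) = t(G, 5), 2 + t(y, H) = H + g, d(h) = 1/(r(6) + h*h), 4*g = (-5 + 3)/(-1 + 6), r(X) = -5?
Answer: 14473/4990 ≈ 2.9004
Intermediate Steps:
g = -⅒ (g = ((-5 + 3)/(-1 + 6))/4 = (-2/5)/4 = (-2*⅕)/4 = (¼)*(-⅖) = -⅒ ≈ -0.10000)
d(h) = 1/(-5 + h²) (d(h) = 1/(-5 + h*h) = 1/(-5 + h²))
t(y, H) = -21/10 + H (t(y, H) = -2 + (H - ⅒) = -2 + (-⅒ + H) = -21/10 + H)
j(G) = 29/10 (j(G) = -21/10 + 5 = 29/10)
j(-30) + d(50) = 29/10 + 1/(-5 + 50²) = 29/10 + 1/(-5 + 2500) = 29/10 + 1/2495 = 14473/4990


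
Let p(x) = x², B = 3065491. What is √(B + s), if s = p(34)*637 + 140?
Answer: √3802003 ≈ 1949.9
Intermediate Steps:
s = 736512 (s = 34²*637 + 140 = 1156*637 + 140 = 736372 + 140 = 736512)
√(B + s) = √(3065491 + 736512) = √3802003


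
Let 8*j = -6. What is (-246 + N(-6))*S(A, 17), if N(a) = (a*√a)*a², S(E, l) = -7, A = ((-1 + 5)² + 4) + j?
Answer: 1722 + 1512*I*√6 ≈ 1722.0 + 3703.6*I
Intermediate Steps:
j = -¾ (j = (⅛)*(-6) = -¾ ≈ -0.75000)
A = 77/4 (A = ((-1 + 5)² + 4) - ¾ = (4² + 4) - ¾ = (16 + 4) - ¾ = 20 - ¾ = 77/4 ≈ 19.250)
N(a) = a^(7/2) (N(a) = a^(3/2)*a² = a^(7/2))
(-246 + N(-6))*S(A, 17) = (-246 + (-6)^(7/2))*(-7) = (-246 - 216*I*√6)*(-7) = 1722 + 1512*I*√6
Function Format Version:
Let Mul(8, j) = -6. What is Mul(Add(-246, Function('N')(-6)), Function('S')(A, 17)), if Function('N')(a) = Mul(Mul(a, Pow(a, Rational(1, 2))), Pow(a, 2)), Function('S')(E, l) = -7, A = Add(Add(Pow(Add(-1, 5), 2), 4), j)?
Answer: Add(1722, Mul(1512, I, Pow(6, Rational(1, 2)))) ≈ Add(1722.0, Mul(3703.6, I))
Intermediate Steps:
j = Rational(-3, 4) (j = Mul(Rational(1, 8), -6) = Rational(-3, 4) ≈ -0.75000)
A = Rational(77, 4) (A = Add(Add(Pow(Add(-1, 5), 2), 4), Rational(-3, 4)) = Add(Add(Pow(4, 2), 4), Rational(-3, 4)) = Add(Add(16, 4), Rational(-3, 4)) = Add(20, Rational(-3, 4)) = Rational(77, 4) ≈ 19.250)
Function('N')(a) = Pow(a, Rational(7, 2)) (Function('N')(a) = Mul(Pow(a, Rational(3, 2)), Pow(a, 2)) = Pow(a, Rational(7, 2)))
Mul(Add(-246, Function('N')(-6)), Function('S')(A, 17)) = Mul(Add(-246, Pow(-6, Rational(7, 2))), -7) = Mul(Add(-246, Mul(-216, I, Pow(6, Rational(1, 2)))), -7) = Add(1722, Mul(1512, I, Pow(6, Rational(1, 2))))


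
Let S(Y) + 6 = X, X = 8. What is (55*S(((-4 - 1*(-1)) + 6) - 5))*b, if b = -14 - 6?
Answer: -2200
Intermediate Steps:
S(Y) = 2 (S(Y) = -6 + 8 = 2)
b = -20
(55*S(((-4 - 1*(-1)) + 6) - 5))*b = (55*2)*(-20) = 110*(-20) = -2200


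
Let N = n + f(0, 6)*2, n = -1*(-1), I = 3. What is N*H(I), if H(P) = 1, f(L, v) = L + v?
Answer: 13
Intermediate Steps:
n = 1
N = 13 (N = 1 + (0 + 6)*2 = 1 + 6*2 = 1 + 12 = 13)
N*H(I) = 13*1 = 13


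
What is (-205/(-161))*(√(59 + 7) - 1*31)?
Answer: -6355/161 + 205*√66/161 ≈ -29.128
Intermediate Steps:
(-205/(-161))*(√(59 + 7) - 1*31) = (-205*(-1/161))*(√66 - 31) = 205*(-31 + √66)/161 = -6355/161 + 205*√66/161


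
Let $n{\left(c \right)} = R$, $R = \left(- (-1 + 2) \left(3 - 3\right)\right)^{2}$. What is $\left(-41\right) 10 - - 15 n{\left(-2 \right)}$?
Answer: $-410$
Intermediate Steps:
$R = 0$ ($R = \left(\left(-1\right) 1 \cdot 0\right)^{2} = \left(\left(-1\right) 0\right)^{2} = 0^{2} = 0$)
$n{\left(c \right)} = 0$
$\left(-41\right) 10 - - 15 n{\left(-2 \right)} = \left(-41\right) 10 - \left(-15\right) 0 = -410 - 0 = -410 + 0 = -410$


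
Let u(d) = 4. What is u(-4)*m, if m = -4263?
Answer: -17052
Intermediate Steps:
u(-4)*m = 4*(-4263) = -17052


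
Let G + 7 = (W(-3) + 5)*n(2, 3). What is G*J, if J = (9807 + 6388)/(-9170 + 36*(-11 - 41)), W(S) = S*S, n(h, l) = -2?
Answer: 566825/11042 ≈ 51.334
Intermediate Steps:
W(S) = S²
J = -16195/11042 (J = 16195/(-9170 + 36*(-52)) = 16195/(-9170 - 1872) = 16195/(-11042) = 16195*(-1/11042) = -16195/11042 ≈ -1.4667)
G = -35 (G = -7 + ((-3)² + 5)*(-2) = -7 + (9 + 5)*(-2) = -7 + 14*(-2) = -7 - 28 = -35)
G*J = -35*(-16195/11042) = 566825/11042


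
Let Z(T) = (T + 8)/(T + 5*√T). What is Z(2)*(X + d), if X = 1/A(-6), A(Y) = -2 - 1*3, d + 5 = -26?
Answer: 312/23 - 780*√2/23 ≈ -34.395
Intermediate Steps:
d = -31 (d = -5 - 26 = -31)
A(Y) = -5 (A(Y) = -2 - 3 = -5)
Z(T) = (8 + T)/(T + 5*√T)
X = -⅕ (X = 1/(-5) = -⅕ ≈ -0.20000)
Z(2)*(X + d) = ((8 + 2)/(2 + 5*√2))*(-⅕ - 31) = (10/(2 + 5*√2))*(-156/5) = -312/(2 + 5*√2)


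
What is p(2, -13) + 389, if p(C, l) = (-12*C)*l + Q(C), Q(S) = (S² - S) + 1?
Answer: 704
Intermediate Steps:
Q(S) = 1 + S² - S
p(C, l) = 1 + C² - C - 12*C*l (p(C, l) = (-12*C)*l + (1 + C² - C) = -12*C*l + (1 + C² - C) = 1 + C² - C - 12*C*l)
p(2, -13) + 389 = (1 + 2² - 1*2 - 12*2*(-13)) + 389 = (1 + 4 - 2 + 312) + 389 = 315 + 389 = 704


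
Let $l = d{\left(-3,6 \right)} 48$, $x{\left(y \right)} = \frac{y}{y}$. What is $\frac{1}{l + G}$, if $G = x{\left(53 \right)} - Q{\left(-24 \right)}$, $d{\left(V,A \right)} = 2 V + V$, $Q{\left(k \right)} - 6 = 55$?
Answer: $- \frac{1}{492} \approx -0.0020325$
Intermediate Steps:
$Q{\left(k \right)} = 61$ ($Q{\left(k \right)} = 6 + 55 = 61$)
$d{\left(V,A \right)} = 3 V$
$x{\left(y \right)} = 1$
$l = -432$ ($l = 3 \left(-3\right) 48 = \left(-9\right) 48 = -432$)
$G = -60$ ($G = 1 - 61 = -60$)
$\frac{1}{l + G} = \frac{1}{-432 - 60} = \frac{1}{-492} = - \frac{1}{492}$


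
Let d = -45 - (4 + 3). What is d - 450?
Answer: -502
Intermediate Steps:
d = -52 (d = -45 - 7 = -52)
d - 450 = -52 - 450 = -502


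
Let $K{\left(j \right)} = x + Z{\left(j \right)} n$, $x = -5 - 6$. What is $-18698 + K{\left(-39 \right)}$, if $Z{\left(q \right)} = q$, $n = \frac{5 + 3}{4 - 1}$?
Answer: $-18813$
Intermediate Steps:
$n = \frac{8}{3} \approx 2.6667$
$x = -11$ ($x = -5 - 6 = -11$)
$K{\left(j \right)} = -11 + \frac{8 j}{3}$ ($K{\left(j \right)} = -11 + j \frac{8}{3} = -11 + \frac{8 j}{3}$)
$-18698 + K{\left(-39 \right)} = -18698 + \left(-11 + \frac{8}{3} \left(-39\right)\right) = -18698 - 115 = -18813$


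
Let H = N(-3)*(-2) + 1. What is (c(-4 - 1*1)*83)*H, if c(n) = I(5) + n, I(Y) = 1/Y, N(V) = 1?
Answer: 1992/5 ≈ 398.40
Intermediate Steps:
H = -1 (H = 1*(-2) + 1 = -2 + 1 = -1)
c(n) = ⅕ + n (c(n) = 1/5 + n = ⅕ + n)
(c(-4 - 1*1)*83)*H = ((⅕ + (-4 - 1*1))*83)*(-1) = ((⅕ + (-4 - 1))*83)*(-1) = ((⅕ - 5)*83)*(-1) = -24/5*83*(-1) = -1992/5*(-1) = 1992/5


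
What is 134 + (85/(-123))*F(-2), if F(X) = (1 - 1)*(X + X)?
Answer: 134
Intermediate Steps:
F(X) = 0 (F(X) = 0*(2*X) = 0)
134 + (85/(-123))*F(-2) = 134 + (85/(-123))*0 = 134 + (85*(-1/123))*0 = 134 - 85/123*0 = 134 + 0 = 134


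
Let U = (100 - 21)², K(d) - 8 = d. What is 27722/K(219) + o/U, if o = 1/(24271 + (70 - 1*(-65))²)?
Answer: 7352360533219/60204380672 ≈ 122.12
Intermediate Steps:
K(d) = 8 + d
o = 1/42496 (o = 1/(24271 + (70 + 65)²) = 1/(24271 + 135²) = 1/(24271 + 18225) = 1/42496 ≈ 2.3532e-5)
U = 6241 (U = 79² = 6241)
27722/K(219) + o/U = 27722/(8 + 219) + (1/42496)/6241 = 27722/227 + (1/42496)*(1/6241) = 27722*(1/227) + 1/265217536 = 27722/227 + 1/265217536 = 7352360533219/60204380672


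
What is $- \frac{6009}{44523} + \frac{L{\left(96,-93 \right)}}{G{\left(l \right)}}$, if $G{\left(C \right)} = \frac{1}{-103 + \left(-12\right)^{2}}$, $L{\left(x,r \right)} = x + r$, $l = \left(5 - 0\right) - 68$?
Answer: $\frac{1823440}{14841} \approx 122.86$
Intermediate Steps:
$l = -63$ ($l = \left(5 + 0\right) - 68 = 5 - 68 = -63$)
$L{\left(x,r \right)} = r + x$
$G{\left(C \right)} = \frac{1}{41}$ ($G{\left(C \right)} = \frac{1}{-103 + 144} = \frac{1}{41}$)
$- \frac{6009}{44523} + \frac{L{\left(96,-93 \right)}}{G{\left(l \right)}} = - \frac{6009}{44523} + \left(-93 + 96\right) \frac{1}{\frac{1}{41}} = \left(-6009\right) \frac{1}{44523} + 3 \cdot 41 = - \frac{2003}{14841} + 123 = \frac{1823440}{14841}$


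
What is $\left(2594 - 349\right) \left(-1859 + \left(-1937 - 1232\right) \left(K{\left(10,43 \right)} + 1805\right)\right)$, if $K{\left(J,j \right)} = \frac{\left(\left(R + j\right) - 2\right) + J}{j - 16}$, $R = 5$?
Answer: $- \frac{347231617640}{27} \approx -1.286 \cdot 10^{10}$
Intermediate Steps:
$K{\left(J,j \right)} = \frac{3 + J + j}{-16 + j}$ ($K{\left(J,j \right)} = \frac{\left(\left(5 + j\right) - 2\right) + J}{j - 16} = \frac{\left(3 + j\right) + J}{-16 + j} = \frac{3 + J + j}{-16 + j}$)
$\left(2594 - 349\right) \left(-1859 + \left(-1937 - 1232\right) \left(K{\left(10,43 \right)} + 1805\right)\right) = \left(2594 - 349\right) \left(-1859 + \left(-1937 - 1232\right) \left(\frac{3 + 10 + 43}{-16 + 43} + 1805\right)\right) = \left(2594 + \left(-1791 + 1442\right)\right) \left(-1859 - 3169 \left(\frac{1}{27} \cdot 56 + 1805\right)\right) = \left(2594 - 349\right) \left(-1859 - 3169 \left(\frac{1}{27} \cdot 56 + 1805\right)\right) = 2245 \left(-1859 - 3169 \left(\frac{56}{27} + 1805\right)\right) = 2245 \left(-1859 - \frac{154618679}{27}\right) = 2245 \left(- \frac{154668872}{27}\right) = - \frac{347231617640}{27}$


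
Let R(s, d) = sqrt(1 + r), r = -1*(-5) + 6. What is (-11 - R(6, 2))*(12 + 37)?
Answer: -539 - 98*sqrt(3) ≈ -708.74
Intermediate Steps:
r = 11 (r = 5 + 6 = 11)
R(s, d) = 2*sqrt(3) (R(s, d) = sqrt(1 + 11) = sqrt(12) = 2*sqrt(3))
(-11 - R(6, 2))*(12 + 37) = (-11 - 2*sqrt(3))*(12 + 37) = (-11 - 2*sqrt(3))*49 = -539 - 98*sqrt(3)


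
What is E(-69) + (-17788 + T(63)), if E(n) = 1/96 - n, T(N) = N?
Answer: -1694975/96 ≈ -17656.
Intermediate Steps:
E(n) = 1/96 - n
E(-69) + (-17788 + T(63)) = (1/96 - 1*(-69)) + (-17788 + 63) = (1/96 + 69) - 17725 = 6625/96 - 17725 = -1694975/96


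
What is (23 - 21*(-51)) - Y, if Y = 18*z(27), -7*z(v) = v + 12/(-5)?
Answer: 40504/35 ≈ 1157.3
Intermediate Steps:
z(v) = 12/35 - v/7 (z(v) = -(v + 12/(-5))/7 = -(v + 12*(-1/5))/7 = -(v - 12/5)/7 = -(-12/5 + v)/7 = 12/35 - v/7)
Y = -2214/35 (Y = 18*(12/35 - 1/7*27) = 18*(12/35 - 27/7) = 18*(-123/35) = -2214/35 ≈ -63.257)
(23 - 21*(-51)) - Y = (23 - 21*(-51)) - 1*(-2214/35) = (23 + 1071) + 2214/35 = 1094 + 2214/35 = 40504/35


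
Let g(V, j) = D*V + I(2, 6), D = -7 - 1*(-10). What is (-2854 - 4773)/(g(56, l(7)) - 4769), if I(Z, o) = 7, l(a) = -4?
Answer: 7627/4594 ≈ 1.6602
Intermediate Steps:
D = 3 (D = -7 + 10 = 3)
g(V, j) = 7 + 3*V (g(V, j) = 3*V + 7 = 7 + 3*V)
(-2854 - 4773)/(g(56, l(7)) - 4769) = (-2854 - 4773)/((7 + 3*56) - 4769) = -7627/((7 + 168) - 4769) = -7627/(175 - 4769) = -7627/(-4594) = -7627*(-1/4594) = 7627/4594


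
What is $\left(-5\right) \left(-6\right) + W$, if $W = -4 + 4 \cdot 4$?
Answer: $42$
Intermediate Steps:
$W = 12$ ($W = -4 + 16 = 12$)
$\left(-5\right) \left(-6\right) + W = \left(-5\right) \left(-6\right) + 12 = 30 + 12 = 42$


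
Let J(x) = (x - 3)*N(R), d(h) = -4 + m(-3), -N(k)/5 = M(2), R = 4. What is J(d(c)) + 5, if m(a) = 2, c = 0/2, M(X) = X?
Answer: 55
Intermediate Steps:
c = 0 (c = 0*(½) = 0)
N(k) = -10 (N(k) = -5*2 = -10)
d(h) = -2 (d(h) = -4 + 2 = -2)
J(x) = 30 - 10*x (J(x) = (x - 3)*(-10) = (-3 + x)*(-10) = 30 - 10*x)
J(d(c)) + 5 = (30 - 10*(-2)) + 5 = (30 + 20) + 5 = 50 + 5 = 55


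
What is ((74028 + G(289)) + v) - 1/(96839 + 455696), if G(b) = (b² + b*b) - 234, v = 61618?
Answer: 167116420889/552535 ≈ 3.0245e+5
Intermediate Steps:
G(b) = -234 + 2*b² (G(b) = (b² + b²) - 234 = 2*b² - 234 = -234 + 2*b²)
((74028 + G(289)) + v) - 1/(96839 + 455696) = ((74028 + (-234 + 2*289²)) + 61618) - 1/(96839 + 455696) = ((74028 + (-234 + 2*83521)) + 61618) - 1/552535 = ((74028 + (-234 + 167042)) + 61618) - 1*1/552535 = ((74028 + 166808) + 61618) - 1/552535 = (240836 + 61618) - 1/552535 = 302454 - 1/552535 = 167116420889/552535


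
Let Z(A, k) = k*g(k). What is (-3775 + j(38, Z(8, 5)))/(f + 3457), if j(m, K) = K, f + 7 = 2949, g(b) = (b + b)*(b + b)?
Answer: -3275/6399 ≈ -0.51180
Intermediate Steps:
g(b) = 4*b² (g(b) = (2*b)*(2*b) = 4*b²)
f = 2942 (f = -7 + 2949 = 2942)
Z(A, k) = 4*k³ (Z(A, k) = k*(4*k²) = 4*k³)
(-3775 + j(38, Z(8, 5)))/(f + 3457) = (-3775 + 4*5³)/(2942 + 3457) = (-3775 + 4*125)/6399 = (-3775 + 500)*(1/6399) = -3275*1/6399 = -3275/6399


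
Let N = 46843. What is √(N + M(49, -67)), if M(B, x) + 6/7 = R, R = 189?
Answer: √2304526/7 ≈ 216.87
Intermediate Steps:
M(B, x) = 1317/7 (M(B, x) = -6/7 + 189 = 1317/7)
√(N + M(49, -67)) = √(46843 + 1317/7) = √(329218/7) = √2304526/7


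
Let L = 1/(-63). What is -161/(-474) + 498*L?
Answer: -8367/1106 ≈ -7.5651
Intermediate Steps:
L = -1/63 ≈ -0.015873
-161/(-474) + 498*L = -161/(-474) + 498*(-1/63) = -161*(-1/474) - 166/21 = 161/474 - 166/21 = -8367/1106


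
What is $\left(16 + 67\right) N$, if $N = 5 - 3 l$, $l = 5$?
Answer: $-830$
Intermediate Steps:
$N = -10$ ($N = 5 - 15 = -10$)
$\left(16 + 67\right) N = \left(16 + 67\right) \left(-10\right) = 83 \left(-10\right) = -830$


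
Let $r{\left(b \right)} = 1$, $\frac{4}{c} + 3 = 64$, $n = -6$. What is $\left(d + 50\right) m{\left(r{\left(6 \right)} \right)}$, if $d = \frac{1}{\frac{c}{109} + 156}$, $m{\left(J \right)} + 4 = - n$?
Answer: $\frac{51869049}{518624} \approx 100.01$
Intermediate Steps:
$c = \frac{4}{61}$ ($c = \frac{4}{-3 + 64} = \frac{4}{61} \approx 0.065574$)
$m{\left(J \right)} = 2$ ($m{\left(J \right)} = -4 - -6 = -4 + 6 = 2$)
$d = \frac{6649}{1037248}$ ($d = \frac{1}{\frac{4}{61 \cdot 109} + 156} = \frac{1}{\frac{4}{61} \cdot \frac{1}{109} + 156} = \frac{1}{\frac{4}{6649} + 156} = \frac{1}{\frac{1037248}{6649}} = \frac{6649}{1037248} \approx 0.0064102$)
$\left(d + 50\right) m{\left(r{\left(6 \right)} \right)} = \left(\frac{6649}{1037248} + 50\right) 2 = \frac{51869049}{1037248} \cdot 2 = \frac{51869049}{518624}$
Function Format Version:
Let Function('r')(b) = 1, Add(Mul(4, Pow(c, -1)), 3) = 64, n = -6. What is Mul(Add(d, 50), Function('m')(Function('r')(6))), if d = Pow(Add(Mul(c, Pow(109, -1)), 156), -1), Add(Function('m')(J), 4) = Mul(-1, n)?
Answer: Rational(51869049, 518624) ≈ 100.01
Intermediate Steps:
c = Rational(4, 61) (c = Mul(4, Pow(Add(-3, 64), -1)) = Mul(4, Pow(61, -1)) = Mul(4, Rational(1, 61)) = Rational(4, 61) ≈ 0.065574)
Function('m')(J) = 2 (Function('m')(J) = Add(-4, Mul(-1, -6)) = Add(-4, 6) = 2)
d = Rational(6649, 1037248) (d = Pow(Add(Mul(Rational(4, 61), Pow(109, -1)), 156), -1) = Pow(Add(Mul(Rational(4, 61), Rational(1, 109)), 156), -1) = Pow(Add(Rational(4, 6649), 156), -1) = Pow(Rational(1037248, 6649), -1) = Rational(6649, 1037248) ≈ 0.0064102)
Mul(Add(d, 50), Function('m')(Function('r')(6))) = Mul(Add(Rational(6649, 1037248), 50), 2) = Mul(Rational(51869049, 1037248), 2) = Rational(51869049, 518624)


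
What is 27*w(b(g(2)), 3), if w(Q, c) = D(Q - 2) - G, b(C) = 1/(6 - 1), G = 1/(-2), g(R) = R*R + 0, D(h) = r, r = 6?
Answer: 351/2 ≈ 175.50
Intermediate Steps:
D(h) = 6
g(R) = R² (g(R) = R² + 0 = R²)
G = -½ (G = 1*(-½) = -½ ≈ -0.50000)
b(C) = ⅕ (b(C) = 1/5 = ⅕)
w(Q, c) = 13/2 (w(Q, c) = 6 - 1*(-½) = 6 + ½ = 13/2)
27*w(b(g(2)), 3) = 27*(13/2) = 351/2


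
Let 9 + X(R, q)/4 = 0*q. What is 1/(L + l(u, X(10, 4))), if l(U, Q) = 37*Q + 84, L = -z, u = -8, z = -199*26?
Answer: 1/3926 ≈ 0.00025471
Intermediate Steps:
z = -5174
X(R, q) = -36 (X(R, q) = -36 + 4*(0*q) = -36 + 4*0 = -36 + 0 = -36)
L = 5174 (L = -1*(-5174) = 5174)
l(U, Q) = 84 + 37*Q
1/(L + l(u, X(10, 4))) = 1/(5174 + (84 + 37*(-36))) = 1/(5174 + (84 - 1332)) = 1/(5174 - 1248) = 1/3926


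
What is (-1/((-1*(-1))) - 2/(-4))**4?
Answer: 1/16 ≈ 0.062500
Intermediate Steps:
(-1/((-1*(-1))) - 2/(-4))**4 = (-1/1 - 2*(-1/4))**4 = (-1*1 + 1/2)**4 = (-1 + 1/2)**4 = (-1/2)**4 = 1/16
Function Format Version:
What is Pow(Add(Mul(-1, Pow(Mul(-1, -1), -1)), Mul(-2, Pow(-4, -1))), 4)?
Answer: Rational(1, 16) ≈ 0.062500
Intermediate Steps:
Pow(Add(Mul(-1, Pow(Mul(-1, -1), -1)), Mul(-2, Pow(-4, -1))), 4) = Pow(Add(Mul(-1, Pow(1, -1)), Mul(-2, Rational(-1, 4))), 4) = Pow(Add(Mul(-1, 1), Rational(1, 2)), 4) = Pow(Add(-1, Rational(1, 2)), 4) = Pow(Rational(-1, 2), 4) = Rational(1, 16)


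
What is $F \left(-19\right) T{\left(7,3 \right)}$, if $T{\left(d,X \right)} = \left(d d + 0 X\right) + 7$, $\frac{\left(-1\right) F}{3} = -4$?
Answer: $-12768$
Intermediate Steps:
$F = 12$ ($F = \left(-3\right) \left(-4\right) = 12$)
$T{\left(d,X \right)} = 7 + d^{2}$ ($T{\left(d,X \right)} = \left(d^{2} + 0\right) + 7 = d^{2} + 7 = 7 + d^{2}$)
$F \left(-19\right) T{\left(7,3 \right)} = 12 \left(-19\right) \left(7 + 7^{2}\right) = - 228 \left(7 + 49\right) = \left(-228\right) 56 = -12768$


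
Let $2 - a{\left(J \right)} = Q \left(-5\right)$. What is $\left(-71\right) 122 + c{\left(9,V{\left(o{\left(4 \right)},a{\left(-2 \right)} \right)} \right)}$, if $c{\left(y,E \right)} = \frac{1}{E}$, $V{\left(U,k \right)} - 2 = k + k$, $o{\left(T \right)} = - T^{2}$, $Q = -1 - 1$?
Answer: $- \frac{121269}{14} \approx -8662.1$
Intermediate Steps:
$Q = -2$ ($Q = -1 - 1 = -2$)
$a{\left(J \right)} = -8$ ($a{\left(J \right)} = 2 - \left(-2\right) \left(-5\right) = 2 - 10 = -8$)
$V{\left(U,k \right)} = 2 + 2 k$ ($V{\left(U,k \right)} = 2 + \left(k + k\right) = 2 + 2 k$)
$\left(-71\right) 122 + c{\left(9,V{\left(o{\left(4 \right)},a{\left(-2 \right)} \right)} \right)} = \left(-71\right) 122 + \frac{1}{2 + 2 \left(-8\right)} = -8662 + \frac{1}{2 - 16} = -8662 + \frac{1}{-14} = -8662 - \frac{1}{14} = - \frac{121269}{14}$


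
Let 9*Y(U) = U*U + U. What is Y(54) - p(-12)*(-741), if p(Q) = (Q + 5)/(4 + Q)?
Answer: 7827/8 ≈ 978.38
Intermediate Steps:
Y(U) = U/9 + U²/9 (Y(U) = (U*U + U)/9 = (U² + U)/9 = (U + U²)/9 = U/9 + U²/9)
p(Q) = (5 + Q)/(4 + Q)
Y(54) - p(-12)*(-741) = (⅑)*54*(1 + 54) - (5 - 12)/(4 - 12)*(-741) = (⅑)*54*55 - -7/(-8)*(-741) = 330 - (-⅛*(-7))*(-741) = 330 - 7*(-741)/8 = 330 - 1*(-5187/8) = 330 + 5187/8 = 7827/8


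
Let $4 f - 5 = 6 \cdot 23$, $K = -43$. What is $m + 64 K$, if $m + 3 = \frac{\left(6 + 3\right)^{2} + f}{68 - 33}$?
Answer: $- \frac{385233}{140} \approx -2751.7$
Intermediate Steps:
$f = \frac{143}{4}$ ($f = \frac{5}{4} + \frac{6 \cdot 23}{4} = \frac{5}{4} + \frac{1}{4} \cdot 138 = \frac{5}{4} + \frac{69}{2} = \frac{143}{4} \approx 35.75$)
$m = \frac{47}{140}$ ($m = -3 + \frac{\left(6 + 3\right)^{2} + \frac{143}{4}}{68 - 33} = -3 + \frac{9^{2} + \frac{143}{4}}{35} = -3 + \left(81 + \frac{143}{4}\right) \frac{1}{35} = -3 + \frac{467}{4} \cdot \frac{1}{35} = -3 + \frac{467}{140} = \frac{47}{140} \approx 0.33571$)
$m + 64 K = \frac{47}{140} + 64 \left(-43\right) = \frac{47}{140} - 2752 = - \frac{385233}{140}$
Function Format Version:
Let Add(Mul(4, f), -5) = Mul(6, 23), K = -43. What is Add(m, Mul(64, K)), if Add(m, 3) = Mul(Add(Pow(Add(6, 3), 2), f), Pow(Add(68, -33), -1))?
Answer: Rational(-385233, 140) ≈ -2751.7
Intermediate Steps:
f = Rational(143, 4) (f = Add(Rational(5, 4), Mul(Rational(1, 4), Mul(6, 23))) = Add(Rational(5, 4), Mul(Rational(1, 4), 138)) = Add(Rational(5, 4), Rational(69, 2)) = Rational(143, 4) ≈ 35.750)
m = Rational(47, 140) (m = Add(-3, Mul(Add(Pow(Add(6, 3), 2), Rational(143, 4)), Pow(Add(68, -33), -1))) = Add(-3, Mul(Add(Pow(9, 2), Rational(143, 4)), Pow(35, -1))) = Add(-3, Mul(Add(81, Rational(143, 4)), Rational(1, 35))) = Add(-3, Mul(Rational(467, 4), Rational(1, 35))) = Add(-3, Rational(467, 140)) = Rational(47, 140) ≈ 0.33571)
Add(m, Mul(64, K)) = Add(Rational(47, 140), Mul(64, -43)) = Add(Rational(47, 140), -2752) = Rational(-385233, 140)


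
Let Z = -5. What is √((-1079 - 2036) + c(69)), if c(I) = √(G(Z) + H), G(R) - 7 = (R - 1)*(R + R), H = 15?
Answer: √(-3115 + √82) ≈ 55.731*I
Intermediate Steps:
G(R) = 7 + 2*R*(-1 + R) (G(R) = 7 + (R - 1)*(R + R) = 7 + (-1 + R)*(2*R) = 7 + 2*R*(-1 + R))
c(I) = √82 (c(I) = √((7 - 2*(-5) + 2*(-5)²) + 15) = √((7 + 10 + 2*25) + 15) = √((7 + 10 + 50) + 15) = √(67 + 15) = √82)
√((-1079 - 2036) + c(69)) = √((-1079 - 2036) + √82) = √(-3115 + √82)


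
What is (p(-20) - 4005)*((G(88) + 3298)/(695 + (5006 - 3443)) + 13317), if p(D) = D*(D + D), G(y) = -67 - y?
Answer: -96383737445/2258 ≈ -4.2685e+7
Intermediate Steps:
p(D) = 2*D² (p(D) = D*(2*D) = 2*D²)
(p(-20) - 4005)*((G(88) + 3298)/(695 + (5006 - 3443)) + 13317) = (2*(-20)² - 4005)*(((-67 - 1*88) + 3298)/(695 + (5006 - 3443)) + 13317) = (2*400 - 4005)*(((-67 - 88) + 3298)/(695 + 1563) + 13317) = (800 - 4005)*((-155 + 3298)/2258 + 13317) = -3205*(3143*(1/2258) + 13317) = -3205*(3143/2258 + 13317) = -3205*30072929/2258 = -96383737445/2258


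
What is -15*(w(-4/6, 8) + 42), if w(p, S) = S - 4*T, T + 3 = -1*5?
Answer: -1230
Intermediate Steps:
T = -8 (T = -3 - 1*5 = -3 - 5 = -8)
w(p, S) = 32 + S (w(p, S) = S - 4*(-8) = S - 1*(-32) = S + 32 = 32 + S)
-15*(w(-4/6, 8) + 42) = -15*((32 + 8) + 42) = -15*(40 + 42) = -15*82 = -1230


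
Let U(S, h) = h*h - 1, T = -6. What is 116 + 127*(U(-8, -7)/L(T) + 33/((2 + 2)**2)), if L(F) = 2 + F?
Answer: -18337/16 ≈ -1146.1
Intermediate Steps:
U(S, h) = -1 + h**2 (U(S, h) = h**2 - 1 = -1 + h**2)
116 + 127*(U(-8, -7)/L(T) + 33/((2 + 2)**2)) = 116 + 127*((-1 + (-7)**2)/(2 - 6) + 33/((2 + 2)**2)) = 116 + 127*((-1 + 49)/(-4) + 33/(4**2)) = 116 + 127*(48*(-1/4) + 33/16) = 116 + 127*(-12 + 33*(1/16)) = 116 + 127*(-12 + 33/16) = 116 + 127*(-159/16) = 116 - 20193/16 = -18337/16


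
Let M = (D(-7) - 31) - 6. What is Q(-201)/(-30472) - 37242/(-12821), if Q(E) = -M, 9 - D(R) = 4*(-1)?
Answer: 141816315/48835189 ≈ 2.9040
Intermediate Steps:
D(R) = 13 (D(R) = 9 - 4*(-1) = 9 - 1*(-4) = 9 + 4 = 13)
M = -24 (M = (13 - 31) - 6 = -18 - 6 = -24)
Q(E) = 24 (Q(E) = -1*(-24) = 24)
Q(-201)/(-30472) - 37242/(-12821) = 24/(-30472) - 37242/(-12821) = 24*(-1/30472) - 37242*(-1/12821) = -3/3809 + 37242/12821 = 141816315/48835189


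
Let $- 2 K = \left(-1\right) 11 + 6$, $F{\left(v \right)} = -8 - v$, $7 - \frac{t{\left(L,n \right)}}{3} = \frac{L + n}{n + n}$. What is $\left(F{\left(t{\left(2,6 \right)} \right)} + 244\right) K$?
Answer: $\frac{1085}{2} \approx 542.5$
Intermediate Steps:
$t{\left(L,n \right)} = 21 - \frac{3 \left(L + n\right)}{2 n}$ ($t{\left(L,n \right)} = 21 - 3 \frac{L + n}{n + n} = 21 - 3 \frac{L + n}{2 n} = 21 - \frac{3 \left(L + n\right)}{2 n}$)
$K = \frac{5}{2}$ ($K = - \frac{\left(-1\right) 11 + 6}{2} = - \frac{-11 + 6}{2} = \left(- \frac{1}{2}\right) \left(-5\right) = \frac{5}{2} \approx 2.5$)
$\left(F{\left(t{\left(2,6 \right)} \right)} + 244\right) K = \left(\left(-8 - \frac{3 \left(\left(-1\right) 2 + 13 \cdot 6\right)}{2 \cdot 6}\right) + 244\right) \frac{5}{2} = \left(\left(-8 - \frac{3}{2} \cdot \frac{1}{6} \left(-2 + 78\right)\right) + 244\right) \frac{5}{2} = \left(\left(-8 - \frac{3}{2} \cdot \frac{1}{6} \cdot 76\right) + 244\right) \frac{5}{2} = \left(\left(-8 - 19\right) + 244\right) \frac{5}{2} = \left(-27 + 244\right) \frac{5}{2} = 217 \cdot \frac{5}{2} = \frac{1085}{2}$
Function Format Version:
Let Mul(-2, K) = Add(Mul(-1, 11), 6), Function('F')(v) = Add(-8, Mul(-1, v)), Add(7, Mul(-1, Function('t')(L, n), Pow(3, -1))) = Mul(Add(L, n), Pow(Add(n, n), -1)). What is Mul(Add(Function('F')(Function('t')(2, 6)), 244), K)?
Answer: Rational(1085, 2) ≈ 542.50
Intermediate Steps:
Function('t')(L, n) = Add(21, Mul(Rational(-3, 2), Pow(n, -1), Add(L, n))) (Function('t')(L, n) = Add(21, Mul(-3, Mul(Add(L, n), Pow(Add(n, n), -1)))) = Add(21, Mul(-3, Mul(Add(L, n), Pow(Mul(2, n), -1)))) = Add(21, Mul(-3, Mul(Add(L, n), Mul(Rational(1, 2), Pow(n, -1))))) = Add(21, Mul(-3, Mul(Rational(1, 2), Pow(n, -1), Add(L, n)))) = Add(21, Mul(Rational(-3, 2), Pow(n, -1), Add(L, n))))
K = Rational(5, 2) (K = Mul(Rational(-1, 2), Add(Mul(-1, 11), 6)) = Mul(Rational(-1, 2), Add(-11, 6)) = Mul(Rational(-1, 2), -5) = Rational(5, 2) ≈ 2.5000)
Mul(Add(Function('F')(Function('t')(2, 6)), 244), K) = Mul(Add(Add(-8, Mul(-1, Mul(Rational(3, 2), Pow(6, -1), Add(Mul(-1, 2), Mul(13, 6))))), 244), Rational(5, 2)) = Mul(Add(Add(-8, Mul(-1, Mul(Rational(3, 2), Rational(1, 6), Add(-2, 78)))), 244), Rational(5, 2)) = Mul(Add(Add(-8, Mul(-1, Mul(Rational(3, 2), Rational(1, 6), 76))), 244), Rational(5, 2)) = Mul(Add(Add(-8, Mul(-1, 19)), 244), Rational(5, 2)) = Mul(Add(Add(-8, -19), 244), Rational(5, 2)) = Mul(Add(-27, 244), Rational(5, 2)) = Mul(217, Rational(5, 2)) = Rational(1085, 2)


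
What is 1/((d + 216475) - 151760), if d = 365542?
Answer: 1/430257 ≈ 2.3242e-6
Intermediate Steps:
1/((d + 216475) - 151760) = 1/((365542 + 216475) - 151760) = 1/(582017 - 151760) = 1/430257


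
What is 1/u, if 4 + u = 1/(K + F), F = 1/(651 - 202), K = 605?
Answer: -271646/1086135 ≈ -0.25010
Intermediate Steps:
F = 1/449 ≈ 0.0022272
u = -1086135/271646 (u = -4 + 1/(605 + 1/449) = -4 + 1/(271646/449) = -4 + 449/271646 = -1086135/271646 ≈ -3.9983)
1/u = 1/(-1086135/271646) = -271646/1086135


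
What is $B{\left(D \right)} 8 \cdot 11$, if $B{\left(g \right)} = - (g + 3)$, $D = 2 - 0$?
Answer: $-440$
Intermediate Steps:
$D = 2$ ($D = 2 + 0 = 2$)
$B{\left(g \right)} = -3 - g$ ($B{\left(g \right)} = - (3 + g) = -3 - g$)
$B{\left(D \right)} 8 \cdot 11 = \left(-3 - 2\right) 8 \cdot 11 = \left(-3 - 2\right) 88 = \left(-5\right) 88 = -440$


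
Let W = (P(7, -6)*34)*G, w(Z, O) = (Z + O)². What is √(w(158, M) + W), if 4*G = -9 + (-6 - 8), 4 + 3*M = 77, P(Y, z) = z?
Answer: √309766/3 ≈ 185.52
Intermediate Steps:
M = 73/3 (M = -4/3 + (⅓)*77 = -4/3 + 77/3 = 73/3 ≈ 24.333)
w(Z, O) = (O + Z)²
G = -23/4 (G = (-9 + (-6 - 8))/4 = (-9 - 14)/4 = (¼)*(-23) = -23/4 ≈ -5.7500)
W = 1173 (W = -6*34*(-23/4) = -204*(-23/4) = 1173)
√(w(158, M) + W) = √((73/3 + 158)² + 1173) = √((547/3)² + 1173) = √(299209/9 + 1173) = √(309766/9) = √309766/3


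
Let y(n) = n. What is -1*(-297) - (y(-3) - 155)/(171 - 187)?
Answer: 2297/8 ≈ 287.13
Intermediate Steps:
-1*(-297) - (y(-3) - 155)/(171 - 187) = -1*(-297) - (-3 - 155)/(171 - 187) = 297 - (-158)/(-16) = 297 - (-158)*(-1)/16 = 297 - 1*79/8 = 297 - 79/8 = 2297/8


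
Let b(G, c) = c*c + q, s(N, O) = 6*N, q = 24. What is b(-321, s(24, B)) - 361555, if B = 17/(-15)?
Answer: -340795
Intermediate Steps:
B = -17/15 (B = 17*(-1/15) = -17/15 ≈ -1.1333)
b(G, c) = 24 + c² (b(G, c) = c*c + 24 = c² + 24 = 24 + c²)
b(-321, s(24, B)) - 361555 = (24 + (6*24)²) - 361555 = (24 + 144²) - 361555 = (24 + 20736) - 361555 = 20760 - 361555 = -340795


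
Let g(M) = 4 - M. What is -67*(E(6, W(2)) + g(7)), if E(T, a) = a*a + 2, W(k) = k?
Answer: -201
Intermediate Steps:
E(T, a) = 2 + a² (E(T, a) = a² + 2 = 2 + a²)
-67*(E(6, W(2)) + g(7)) = -67*((2 + 2²) + (4 - 1*7)) = -67*((2 + 4) + (4 - 7)) = -67*(6 - 3) = -67*3 = -201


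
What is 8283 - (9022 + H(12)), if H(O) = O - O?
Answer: -739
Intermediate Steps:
H(O) = 0
8283 - (9022 + H(12)) = 8283 - (9022 + 0) = 8283 - 1*9022 = 8283 - 9022 = -739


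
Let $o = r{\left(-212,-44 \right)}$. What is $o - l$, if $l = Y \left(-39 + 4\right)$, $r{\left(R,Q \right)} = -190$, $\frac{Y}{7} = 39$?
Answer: $9365$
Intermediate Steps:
$Y = 273$ ($Y = 7 \cdot 39 = 273$)
$o = -190$
$l = -9555$ ($l = 273 \left(-39 + 4\right) = 273 \left(-35\right) = -9555$)
$o - l = -190 - -9555 = -190 + 9555 = 9365$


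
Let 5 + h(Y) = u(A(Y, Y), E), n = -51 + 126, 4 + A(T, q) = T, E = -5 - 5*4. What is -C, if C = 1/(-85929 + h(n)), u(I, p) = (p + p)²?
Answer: 1/83434 ≈ 1.1986e-5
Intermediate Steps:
E = -25 (E = -5 - 20 = -25)
A(T, q) = -4 + T
n = 75
u(I, p) = 4*p² (u(I, p) = (2*p)² = 4*p²)
h(Y) = 2495 (h(Y) = -5 + 4*(-25)² = -5 + 4*625 = -5 + 2500 = 2495)
C = -1/83434 (C = 1/(-85929 + 2495) = 1/(-83434) = -1/83434 ≈ -1.1986e-5)
-C = -1*(-1/83434) = 1/83434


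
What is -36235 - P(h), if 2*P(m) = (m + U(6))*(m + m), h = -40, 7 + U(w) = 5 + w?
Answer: -37675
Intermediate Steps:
U(w) = -2 + w (U(w) = -7 + (5 + w) = -2 + w)
P(m) = m*(4 + m) (P(m) = ((m + (-2 + 6))*(m + m))/2 = ((m + 4)*(2*m))/2 = ((4 + m)*(2*m))/2 = (2*m*(4 + m))/2 = m*(4 + m))
-36235 - P(h) = -36235 - (-40)*(4 - 40) = -36235 - (-40)*(-36) = -36235 - 1*1440 = -36235 - 1440 = -37675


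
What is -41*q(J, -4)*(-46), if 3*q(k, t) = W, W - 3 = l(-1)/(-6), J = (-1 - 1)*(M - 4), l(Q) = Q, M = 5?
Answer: 17917/9 ≈ 1990.8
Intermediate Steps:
J = -2 (J = (-1 - 1)*(5 - 4) = -2*1 = -2)
W = 19/6 (W = 3 - 1/(-6) = 3 - 1*(-⅙) = 3 + ⅙ = 19/6 ≈ 3.1667)
q(k, t) = 19/18 (q(k, t) = (⅓)*(19/6) = 19/18)
-41*q(J, -4)*(-46) = -41*19/18*(-46) = -779/18*(-46) = 17917/9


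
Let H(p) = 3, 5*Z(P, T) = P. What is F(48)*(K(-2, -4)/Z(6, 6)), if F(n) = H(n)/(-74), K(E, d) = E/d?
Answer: -5/296 ≈ -0.016892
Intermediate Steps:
Z(P, T) = P/5
F(n) = -3/74 (F(n) = 3/(-74) = 3*(-1/74) = -3/74)
F(48)*(K(-2, -4)/Z(6, 6)) = -3*(-2/(-4))/(74*((⅕)*6)) = -3*(-2*(-¼))/(74*6/5) = -3*5/(148*6) = -3/74*5/12 = -5/296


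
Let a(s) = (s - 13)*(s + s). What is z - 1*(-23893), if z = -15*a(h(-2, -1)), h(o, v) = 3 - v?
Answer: 24973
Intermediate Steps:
a(s) = 2*s*(-13 + s) (a(s) = (-13 + s)*(2*s) = 2*s*(-13 + s))
z = 1080 (z = -30*(3 - 1*(-1))*(-13 + (3 - 1*(-1))) = -30*(3 + 1)*(-13 + (3 + 1)) = -30*4*(-13 + 4) = -30*4*(-9) = -15*(-72) = 1080)
z - 1*(-23893) = 1080 - 1*(-23893) = 1080 + 23893 = 24973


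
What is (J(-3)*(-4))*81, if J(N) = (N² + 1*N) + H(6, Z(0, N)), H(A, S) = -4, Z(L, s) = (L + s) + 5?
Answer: -648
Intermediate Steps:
Z(L, s) = 5 + L + s
J(N) = -4 + N + N² (J(N) = (N² + 1*N) - 4 = (N² + N) - 4 = (N + N²) - 4 = -4 + N + N²)
(J(-3)*(-4))*81 = ((-4 - 3 + (-3)²)*(-4))*81 = ((-4 - 3 + 9)*(-4))*81 = (2*(-4))*81 = -8*81 = -648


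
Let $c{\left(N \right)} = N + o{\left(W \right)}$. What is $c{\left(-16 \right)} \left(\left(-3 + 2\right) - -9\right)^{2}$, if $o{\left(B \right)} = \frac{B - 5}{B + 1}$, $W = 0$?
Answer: $-1344$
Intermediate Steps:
$o{\left(B \right)} = \frac{-5 + B}{1 + B}$
$c{\left(N \right)} = -5 + N$ ($c{\left(N \right)} = N + \frac{-5 + 0}{1 + 0} = N + 1^{-1} \left(-5\right) = N + 1 \left(-5\right) = N - 5 = -5 + N$)
$c{\left(-16 \right)} \left(\left(-3 + 2\right) - -9\right)^{2} = \left(-5 - 16\right) \left(\left(-3 + 2\right) - -9\right)^{2} = - 21 \left(-1 + \left(15 - 6\right)\right)^{2} = - 21 \left(-1 + 9\right)^{2} = - 21 \cdot 8^{2} = \left(-21\right) 64 = -1344$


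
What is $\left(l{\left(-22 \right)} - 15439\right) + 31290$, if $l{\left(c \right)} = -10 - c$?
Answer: $15863$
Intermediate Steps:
$\left(l{\left(-22 \right)} - 15439\right) + 31290 = \left(\left(-10 - -22\right) - 15439\right) + 31290 = \left(\left(-10 + 22\right) - 15439\right) + 31290 = \left(12 - 15439\right) + 31290 = -15427 + 31290 = 15863$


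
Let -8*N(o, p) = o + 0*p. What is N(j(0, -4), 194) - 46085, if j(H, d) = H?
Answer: -46085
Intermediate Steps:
N(o, p) = -o/8 (N(o, p) = -(o + 0*p)/8 = -(o + 0)/8 = -o/8)
N(j(0, -4), 194) - 46085 = -1/8*0 - 46085 = 0 - 46085 = -46085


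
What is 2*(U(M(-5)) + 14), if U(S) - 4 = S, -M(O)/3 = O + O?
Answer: 96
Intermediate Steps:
M(O) = -6*O (M(O) = -3*(O + O) = -6*O)
U(S) = 4 + S
2*(U(M(-5)) + 14) = 2*((4 - 6*(-5)) + 14) = 2*((4 + 30) + 14) = 2*(34 + 14) = 2*48 = 96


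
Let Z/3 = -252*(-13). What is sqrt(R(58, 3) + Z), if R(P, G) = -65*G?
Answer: 13*sqrt(57) ≈ 98.148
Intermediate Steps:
Z = 9828 (Z = 3*(-252*(-13)) = 3*3276 = 9828)
sqrt(R(58, 3) + Z) = sqrt(-65*3 + 9828) = sqrt(-195 + 9828) = sqrt(9633) = 13*sqrt(57)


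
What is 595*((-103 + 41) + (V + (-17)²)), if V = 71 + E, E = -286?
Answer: 7140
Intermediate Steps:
V = -215 (V = 71 - 286 = -215)
595*((-103 + 41) + (V + (-17)²)) = 595*((-103 + 41) + (-215 + (-17)²)) = 595*(-62 + (-215 + 289)) = 595*(-62 + 74) = 595*12 = 7140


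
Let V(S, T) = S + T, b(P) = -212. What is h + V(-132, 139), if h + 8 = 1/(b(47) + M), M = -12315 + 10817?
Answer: -1711/1710 ≈ -1.0006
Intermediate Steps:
M = -1498
h = -13681/1710 (h = -8 + 1/(-212 - 1498) = -8 + 1/(-1710) = -8 - 1/1710 = -13681/1710 ≈ -8.0006)
h + V(-132, 139) = -13681/1710 + (-132 + 139) = -13681/1710 + 7 = -1711/1710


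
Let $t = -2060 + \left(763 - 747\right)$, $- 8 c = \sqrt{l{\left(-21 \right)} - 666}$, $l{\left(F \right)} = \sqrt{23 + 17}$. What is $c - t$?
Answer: $2044 - \frac{\sqrt{-666 + 2 \sqrt{10}}}{8} \approx 2044.0 - 3.2105 i$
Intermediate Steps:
$l{\left(F \right)} = 2 \sqrt{10}$ ($l{\left(F \right)} = \sqrt{40} = 2 \sqrt{10}$)
$c = - \frac{\sqrt{-666 + 2 \sqrt{10}}}{8}$ ($c = - \frac{\sqrt{2 \sqrt{10} - 666}}{8} = - \frac{\sqrt{-666 + 2 \sqrt{10}}}{8} \approx - 3.2105 i$)
$t = -2044$ ($t = -2060 + \left(763 - 747\right) = -2060 + 16 = -2044$)
$c - t = - \frac{i \sqrt{666 - 2 \sqrt{10}}}{8} - -2044 = - \frac{i \sqrt{666 - 2 \sqrt{10}}}{8} + 2044 = 2044 - \frac{i \sqrt{666 - 2 \sqrt{10}}}{8}$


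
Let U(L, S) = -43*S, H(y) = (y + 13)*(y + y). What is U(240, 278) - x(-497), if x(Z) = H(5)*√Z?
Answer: -11954 - 180*I*√497 ≈ -11954.0 - 4012.8*I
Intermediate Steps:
H(y) = 2*y*(13 + y) (H(y) = (13 + y)*(2*y) = 2*y*(13 + y))
x(Z) = 180*√Z (x(Z) = (2*5*(13 + 5))*√Z = (2*5*18)*√Z = 180*√Z)
U(240, 278) - x(-497) = -43*278 - 180*√(-497) = -11954 - 180*I*√497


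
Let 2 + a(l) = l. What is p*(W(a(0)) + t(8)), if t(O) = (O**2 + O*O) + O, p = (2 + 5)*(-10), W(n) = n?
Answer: -9380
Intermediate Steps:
a(l) = -2 + l
p = -70 (p = 7*(-10) = -70)
t(O) = O + 2*O**2 (t(O) = (O**2 + O**2) + O = 2*O**2 + O = O + 2*O**2)
p*(W(a(0)) + t(8)) = -70*((-2 + 0) + 8*(1 + 2*8)) = -70*(-2 + 8*(1 + 16)) = -70*(-2 + 8*17) = -70*(-2 + 136) = -70*134 = -9380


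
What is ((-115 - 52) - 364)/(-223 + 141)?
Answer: 531/82 ≈ 6.4756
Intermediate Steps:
((-115 - 52) - 364)/(-223 + 141) = (-167 - 364)/(-82) = -531*(-1/82) = 531/82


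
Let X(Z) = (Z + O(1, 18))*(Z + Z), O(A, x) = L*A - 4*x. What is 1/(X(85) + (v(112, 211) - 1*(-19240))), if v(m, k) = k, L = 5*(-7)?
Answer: 1/15711 ≈ 6.3650e-5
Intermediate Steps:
L = -35
O(A, x) = -35*A - 4*x
X(Z) = 2*Z*(-107 + Z) (X(Z) = (Z + (-35*1 - 4*18))*(Z + Z) = (Z + (-35 - 72))*(2*Z) = (Z - 107)*(2*Z) = (-107 + Z)*(2*Z) = 2*Z*(-107 + Z))
1/(X(85) + (v(112, 211) - 1*(-19240))) = 1/(2*85*(-107 + 85) + (211 - 1*(-19240))) = 1/(2*85*(-22) + (211 + 19240)) = 1/(-3740 + 19451) = 1/15711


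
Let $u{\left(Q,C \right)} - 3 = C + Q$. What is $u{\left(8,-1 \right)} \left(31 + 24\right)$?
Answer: $550$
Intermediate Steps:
$u{\left(Q,C \right)} = 3 + C + Q$ ($u{\left(Q,C \right)} = 3 + \left(C + Q\right) = 3 + C + Q$)
$u{\left(8,-1 \right)} \left(31 + 24\right) = \left(3 - 1 + 8\right) \left(31 + 24\right) = 10 \cdot 55 = 550$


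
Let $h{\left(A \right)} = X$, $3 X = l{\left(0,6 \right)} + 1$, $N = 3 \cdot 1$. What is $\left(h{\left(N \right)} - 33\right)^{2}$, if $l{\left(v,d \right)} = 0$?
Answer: $\frac{9604}{9} \approx 1067.1$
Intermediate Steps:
$N = 3$
$X = \frac{1}{3}$ ($X = \frac{0 + 1}{3} = \frac{1}{3} \cdot 1 = \frac{1}{3} \approx 0.33333$)
$h{\left(A \right)} = \frac{1}{3}$
$\left(h{\left(N \right)} - 33\right)^{2} = \left(\frac{1}{3} - 33\right)^{2} = \left(- \frac{98}{3}\right)^{2} = \frac{9604}{9}$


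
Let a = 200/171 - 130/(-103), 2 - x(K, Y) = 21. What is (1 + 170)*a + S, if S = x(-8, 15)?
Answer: 40873/103 ≈ 396.83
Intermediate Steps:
x(K, Y) = -19 (x(K, Y) = 2 - 1*21 = 2 - 21 = -19)
S = -19
a = 42830/17613 (a = 200*(1/171) - 130*(-1/103) = 200/171 + 130/103 = 42830/17613 ≈ 2.4317)
(1 + 170)*a + S = (1 + 170)*(42830/17613) - 19 = 171*(42830/17613) - 19 = 42830/103 - 19 = 40873/103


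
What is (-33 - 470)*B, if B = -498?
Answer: 250494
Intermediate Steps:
(-33 - 470)*B = (-33 - 470)*(-498) = -503*(-498) = 250494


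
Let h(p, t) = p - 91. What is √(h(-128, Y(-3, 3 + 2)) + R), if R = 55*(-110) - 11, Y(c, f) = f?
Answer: 2*I*√1570 ≈ 79.246*I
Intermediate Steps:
h(p, t) = -91 + p
R = -6061 (R = -6050 - 11 = -6061)
√(h(-128, Y(-3, 3 + 2)) + R) = √((-91 - 128) - 6061) = √(-219 - 6061) = √(-6280) = 2*I*√1570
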